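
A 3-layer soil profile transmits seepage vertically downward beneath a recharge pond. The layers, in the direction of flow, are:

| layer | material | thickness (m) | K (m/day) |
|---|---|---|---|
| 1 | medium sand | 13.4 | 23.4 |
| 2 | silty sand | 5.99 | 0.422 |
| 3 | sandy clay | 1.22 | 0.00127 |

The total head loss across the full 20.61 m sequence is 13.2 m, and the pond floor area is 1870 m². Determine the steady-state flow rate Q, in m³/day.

Flow is perpendicular to layering, so the layers act in series and the equivalent K is the thickness-weighted harmonic mean.
Total thickness L = 13.4 + 5.99 + 1.22 = 20.61 m.
Σ(b_i/K_i) = 13.4/23.4 + 5.99/0.422 + 1.22/0.00127 = 975.4 d.
K_eq = L / Σ(b_i/K_i) = 20.61 / 975.4 = 0.02113 m/day.
Q = K_eq · A · (Δh/L) = 0.02113 × 1870 × (13.2/20.61) = 25.31 m³/day.

25.3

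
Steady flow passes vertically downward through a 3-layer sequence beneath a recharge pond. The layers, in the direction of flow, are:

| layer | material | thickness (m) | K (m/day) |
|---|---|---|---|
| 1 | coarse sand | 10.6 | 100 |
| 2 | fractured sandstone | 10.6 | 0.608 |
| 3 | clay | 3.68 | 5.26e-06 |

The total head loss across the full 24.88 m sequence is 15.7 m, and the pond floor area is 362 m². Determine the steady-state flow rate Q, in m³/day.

0.00812

Flow is perpendicular to layering, so the layers act in series and the equivalent K is the thickness-weighted harmonic mean.
Total thickness L = 10.6 + 10.6 + 3.68 = 24.88 m.
Σ(b_i/K_i) = 10.6/100 + 10.6/0.608 + 3.68/5.26e-06 = 6.996e+05 d.
K_eq = L / Σ(b_i/K_i) = 24.88 / 6.996e+05 = 3.556e-05 m/day.
Q = K_eq · A · (Δh/L) = 3.556e-05 × 362 × (15.7/24.88) = 0.008123 m³/day.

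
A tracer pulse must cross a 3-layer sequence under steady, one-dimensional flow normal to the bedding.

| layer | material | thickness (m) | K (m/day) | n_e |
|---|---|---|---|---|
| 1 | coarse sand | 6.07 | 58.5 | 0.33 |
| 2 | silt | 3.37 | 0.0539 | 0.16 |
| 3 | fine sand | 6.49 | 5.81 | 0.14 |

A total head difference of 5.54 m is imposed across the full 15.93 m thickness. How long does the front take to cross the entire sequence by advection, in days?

With flow normal to the layers, continuity requires the same specific discharge q through every layer.
Σ(b_i/K_i) = 6.07/58.5 + 3.37/0.0539 + 6.49/5.81 = 63.74 d.
q = Δh / Σ(b_i/K_i) = 5.54 / 63.74 = 0.08691 m/day.
In each layer the seepage velocity is v_i = q/n_i, so the layer transit time is t_i = b_i·n_i / q:
  layer 1 (coarse sand): t_1 = 6.07 × 0.33 / 0.08691 = 23.05 d
  layer 2 (silt): t_2 = 3.37 × 0.16 / 0.08691 = 6.204 d
  layer 3 (fine sand): t_3 = 6.49 × 0.14 / 0.08691 = 10.45 d
Total t = Σ t_i = 39.71 days.

39.7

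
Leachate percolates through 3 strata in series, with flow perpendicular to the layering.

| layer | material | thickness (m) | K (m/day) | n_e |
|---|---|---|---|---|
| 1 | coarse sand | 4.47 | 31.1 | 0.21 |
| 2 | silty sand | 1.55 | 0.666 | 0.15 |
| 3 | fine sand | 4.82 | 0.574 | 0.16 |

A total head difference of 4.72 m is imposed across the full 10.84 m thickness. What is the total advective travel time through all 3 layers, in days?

With flow normal to the layers, continuity requires the same specific discharge q through every layer.
Σ(b_i/K_i) = 4.47/31.1 + 1.55/0.666 + 4.82/0.574 = 10.87 d.
q = Δh / Σ(b_i/K_i) = 4.72 / 10.87 = 0.4343 m/day.
In each layer the seepage velocity is v_i = q/n_i, so the layer transit time is t_i = b_i·n_i / q:
  layer 1 (coarse sand): t_1 = 4.47 × 0.21 / 0.4343 = 2.161 d
  layer 2 (silty sand): t_2 = 1.55 × 0.15 / 0.4343 = 0.5354 d
  layer 3 (fine sand): t_3 = 4.82 × 0.16 / 0.4343 = 1.776 d
Total t = Σ t_i = 4.473 days.

4.47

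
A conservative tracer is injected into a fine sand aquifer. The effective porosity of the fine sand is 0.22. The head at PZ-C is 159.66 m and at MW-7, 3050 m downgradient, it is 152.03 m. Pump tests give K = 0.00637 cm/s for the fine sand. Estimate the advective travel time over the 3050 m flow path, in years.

Convert K: 0.00637 cm/s × 864 = 5.504 m/day.
Hydraulic gradient i = (159.66 − 152.03) / 3050 = 7.63 / 3050 = 0.002502.
Darcy flux q = K · i = 5.504 × 0.002502 = 0.01377 m/day.
Seepage velocity v = q / n_e = 0.01377 / 0.22 = 0.06258 m/day.
Travel time t = L / v = 3050 / 0.06258 = 48735 days = 133.4 years.

133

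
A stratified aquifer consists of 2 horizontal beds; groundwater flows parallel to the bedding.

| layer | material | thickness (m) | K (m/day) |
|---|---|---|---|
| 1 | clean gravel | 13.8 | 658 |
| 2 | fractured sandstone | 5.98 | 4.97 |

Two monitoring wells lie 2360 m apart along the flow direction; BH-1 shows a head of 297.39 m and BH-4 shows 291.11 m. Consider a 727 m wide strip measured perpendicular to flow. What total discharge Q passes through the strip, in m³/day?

Flow is parallel to layering, so each bed carries its own Darcy discharge and the transmissivities add.
Σ(K_i·b_i) = 658×13.8 + 4.97×5.98 = 9110 m²/day.
Hydraulic gradient i = (297.39 − 291.11) / 2360 = 6.28 / 2360 = 0.002661.
Q = Σ(K_i·b_i) · W · i = 9110 × 727 × 0.002661 = 17624 m³/day.

17600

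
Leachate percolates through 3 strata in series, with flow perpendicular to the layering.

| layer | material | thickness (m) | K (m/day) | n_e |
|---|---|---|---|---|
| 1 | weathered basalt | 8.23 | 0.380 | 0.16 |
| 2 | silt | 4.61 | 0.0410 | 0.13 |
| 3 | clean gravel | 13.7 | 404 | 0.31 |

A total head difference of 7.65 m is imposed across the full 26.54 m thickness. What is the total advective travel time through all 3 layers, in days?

With flow normal to the layers, continuity requires the same specific discharge q through every layer.
Σ(b_i/K_i) = 8.23/0.380 + 4.61/0.0410 + 13.7/404 = 134.1 d.
q = Δh / Σ(b_i/K_i) = 7.65 / 134.1 = 0.05703 m/day.
In each layer the seepage velocity is v_i = q/n_i, so the layer transit time is t_i = b_i·n_i / q:
  layer 1 (weathered basalt): t_1 = 8.23 × 0.16 / 0.05703 = 23.09 d
  layer 2 (silt): t_2 = 4.61 × 0.13 / 0.05703 = 10.51 d
  layer 3 (clean gravel): t_3 = 13.7 × 0.31 / 0.05703 = 74.46 d
Total t = Σ t_i = 108.1 days.

108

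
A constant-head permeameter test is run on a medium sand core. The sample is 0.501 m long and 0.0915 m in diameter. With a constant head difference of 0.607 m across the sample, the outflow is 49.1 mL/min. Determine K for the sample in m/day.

8.87

Cross-sectional area A = π·(d/2)² = π × (0.0915/2)² = 0.006576 m².
Convert discharge: 49.1 mL/min = 8.183e-07 m³/s.
Darcy's law rearranged: K = Q·L / (A·Δh) = 8.183e-07 × 0.501 / (0.006576 × 0.607) = 0.0001027 m/s = 8.875 m/day.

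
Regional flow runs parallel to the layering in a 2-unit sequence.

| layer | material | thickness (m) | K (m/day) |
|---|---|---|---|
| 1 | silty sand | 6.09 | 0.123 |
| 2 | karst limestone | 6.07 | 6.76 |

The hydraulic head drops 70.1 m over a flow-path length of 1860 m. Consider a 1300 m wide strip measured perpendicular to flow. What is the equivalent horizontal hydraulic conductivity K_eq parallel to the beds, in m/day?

3.44

Flow is parallel to layering, so each bed carries its own Darcy discharge and the transmissivities add.
Σ(K_i·b_i) = 0.123×6.09 + 6.76×6.07 = 41.78 m²/day.
Total thickness b = 12.16 m, so K_eq = Σ(K_i·b_i)/b = 3.436 m/day.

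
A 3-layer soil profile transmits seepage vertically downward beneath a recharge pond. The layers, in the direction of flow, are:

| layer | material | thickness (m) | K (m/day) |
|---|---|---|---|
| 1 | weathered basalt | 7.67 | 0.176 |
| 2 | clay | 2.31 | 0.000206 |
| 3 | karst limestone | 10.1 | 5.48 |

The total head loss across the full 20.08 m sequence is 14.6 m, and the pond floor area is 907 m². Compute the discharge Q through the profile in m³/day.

Flow is perpendicular to layering, so the layers act in series and the equivalent K is the thickness-weighted harmonic mean.
Total thickness L = 7.67 + 2.31 + 10.1 = 20.08 m.
Σ(b_i/K_i) = 7.67/0.176 + 2.31/0.000206 + 10.1/5.48 = 11259 d.
K_eq = L / Σ(b_i/K_i) = 20.08 / 11259 = 0.001783 m/day.
Q = K_eq · A · (Δh/L) = 0.001783 × 907 × (14.6/20.08) = 1.176 m³/day.

1.18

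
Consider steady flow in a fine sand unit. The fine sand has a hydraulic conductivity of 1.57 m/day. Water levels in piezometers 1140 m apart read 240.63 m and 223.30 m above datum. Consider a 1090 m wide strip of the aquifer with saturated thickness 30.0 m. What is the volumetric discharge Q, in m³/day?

Cross-sectional area A = 1090 × 30.0 = 32700 m².
Hydraulic gradient i = (240.63 − 223.30) / 1140 = 17.33 / 1140 = 0.01520.
Darcy's law: Q = K · A · i = 1.570 × 32700 × 0.01520 = 780.4 m³/day.

780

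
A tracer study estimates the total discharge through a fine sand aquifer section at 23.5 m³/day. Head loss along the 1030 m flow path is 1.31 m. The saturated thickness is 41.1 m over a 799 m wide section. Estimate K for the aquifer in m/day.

Cross-sectional area A = 799 × 41.1 = 32839 m².
Hydraulic gradient i = Δh / L = 1.31 / 1030 = 0.001272.
From Q = K·A·i, K = Q / (A·i) = 23.5 / (32839 × 0.001272) = 0.5627 m/day.

0.563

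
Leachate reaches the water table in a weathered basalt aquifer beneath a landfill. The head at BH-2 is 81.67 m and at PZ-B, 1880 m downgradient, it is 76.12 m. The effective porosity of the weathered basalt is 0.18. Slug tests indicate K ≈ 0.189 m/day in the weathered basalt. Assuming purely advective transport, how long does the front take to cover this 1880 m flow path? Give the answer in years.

Hydraulic gradient i = (81.67 − 76.12) / 1880 = 5.55 / 1880 = 0.002952.
Darcy flux q = K · i = 0.1890 × 0.002952 = 0.0005580 m/day.
Seepage velocity v = q / n_e = 0.0005580 / 0.18 = 0.003100 m/day.
Travel time t = L / v = 1880 / 0.003100 = 6.065e+05 days = 1661 years.

1660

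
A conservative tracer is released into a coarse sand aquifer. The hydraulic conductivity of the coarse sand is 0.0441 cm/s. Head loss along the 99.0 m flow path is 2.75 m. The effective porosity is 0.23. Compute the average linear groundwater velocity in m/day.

4.60

Convert K: 0.0441 cm/s × 864 = 38.10 m/day.
Hydraulic gradient i = Δh / L = 2.75 / 99.0 = 0.02778.
Darcy flux q = K · i = 38.10 × 0.02778 = 1.058 m/day.
Seepage velocity v = q / n_e = 1.058 / 0.23 = 4.602 m/day.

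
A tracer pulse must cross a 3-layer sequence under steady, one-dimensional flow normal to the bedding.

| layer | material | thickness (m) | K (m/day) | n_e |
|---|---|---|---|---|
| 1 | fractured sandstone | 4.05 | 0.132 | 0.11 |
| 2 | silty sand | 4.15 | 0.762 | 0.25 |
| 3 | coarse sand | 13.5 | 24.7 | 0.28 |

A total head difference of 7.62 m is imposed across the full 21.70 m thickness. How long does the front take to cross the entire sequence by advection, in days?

25.3

With flow normal to the layers, continuity requires the same specific discharge q through every layer.
Σ(b_i/K_i) = 4.05/0.132 + 4.15/0.762 + 13.5/24.7 = 36.67 d.
q = Δh / Σ(b_i/K_i) = 7.62 / 36.67 = 0.2078 m/day.
In each layer the seepage velocity is v_i = q/n_i, so the layer transit time is t_i = b_i·n_i / q:
  layer 1 (fractured sandstone): t_1 = 4.05 × 0.11 / 0.2078 = 2.144 d
  layer 2 (silty sand): t_2 = 4.15 × 0.25 / 0.2078 = 4.993 d
  layer 3 (coarse sand): t_3 = 13.5 × 0.28 / 0.2078 = 18.19 d
Total t = Σ t_i = 25.33 days.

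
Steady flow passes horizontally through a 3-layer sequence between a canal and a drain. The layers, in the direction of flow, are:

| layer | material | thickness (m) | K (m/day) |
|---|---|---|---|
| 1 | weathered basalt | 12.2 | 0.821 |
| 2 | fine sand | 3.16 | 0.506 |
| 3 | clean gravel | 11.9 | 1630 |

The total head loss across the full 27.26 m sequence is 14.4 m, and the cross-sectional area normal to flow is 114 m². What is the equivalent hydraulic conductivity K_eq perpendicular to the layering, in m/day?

1.29

Flow is perpendicular to layering, so the layers act in series and the equivalent K is the thickness-weighted harmonic mean.
Total thickness L = 12.2 + 3.16 + 11.9 = 27.26 m.
Σ(b_i/K_i) = 12.2/0.821 + 3.16/0.506 + 11.9/1630 = 21.11 d.
K_eq = L / Σ(b_i/K_i) = 27.26 / 21.11 = 1.291 m/day.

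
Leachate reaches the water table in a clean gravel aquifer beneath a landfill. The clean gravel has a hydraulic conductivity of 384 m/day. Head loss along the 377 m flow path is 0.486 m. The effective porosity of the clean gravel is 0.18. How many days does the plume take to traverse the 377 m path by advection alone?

Hydraulic gradient i = Δh / L = 0.486 / 377 = 0.001289.
Darcy flux q = K · i = 384.0 × 0.001289 = 0.4950 m/day.
Seepage velocity v = q / n_e = 0.4950 / 0.18 = 2.750 m/day.
Travel time t = L / v = 377 / 2.750 = 137.1 days.

137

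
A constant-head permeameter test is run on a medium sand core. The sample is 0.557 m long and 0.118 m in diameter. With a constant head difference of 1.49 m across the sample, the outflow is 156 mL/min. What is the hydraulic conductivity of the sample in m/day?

Cross-sectional area A = π·(d/2)² = π × (0.118/2)² = 0.01094 m².
Convert discharge: 156 mL/min = 2.600e-06 m³/s.
Darcy's law rearranged: K = Q·L / (A·Δh) = 2.600e-06 × 0.557 / (0.01094 × 1.49) = 8.888e-05 m/s = 7.679 m/day.

7.68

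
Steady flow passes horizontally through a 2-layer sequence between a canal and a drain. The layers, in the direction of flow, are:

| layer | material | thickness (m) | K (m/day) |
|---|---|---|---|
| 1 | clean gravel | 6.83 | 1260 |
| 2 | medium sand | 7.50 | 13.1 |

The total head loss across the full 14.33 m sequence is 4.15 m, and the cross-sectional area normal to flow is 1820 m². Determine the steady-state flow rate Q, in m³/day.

Flow is perpendicular to layering, so the layers act in series and the equivalent K is the thickness-weighted harmonic mean.
Total thickness L = 6.83 + 7.50 = 14.33 m.
Σ(b_i/K_i) = 6.83/1260 + 7.50/13.1 = 0.5779 d.
K_eq = L / Σ(b_i/K_i) = 14.33 / 0.5779 = 24.79 m/day.
Q = K_eq · A · (Δh/L) = 24.79 × 1820 × (4.15/14.33) = 13069 m³/day.

13100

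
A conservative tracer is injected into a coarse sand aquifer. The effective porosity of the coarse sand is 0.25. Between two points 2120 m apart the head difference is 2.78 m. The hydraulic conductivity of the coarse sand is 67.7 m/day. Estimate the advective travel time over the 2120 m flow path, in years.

16.3

Hydraulic gradient i = Δh / L = 2.78 / 2120 = 0.001311.
Darcy flux q = K · i = 67.70 × 0.001311 = 0.08878 m/day.
Seepage velocity v = q / n_e = 0.08878 / 0.25 = 0.3551 m/day.
Travel time t = L / v = 2120 / 0.3551 = 5970 days = 16.35 years.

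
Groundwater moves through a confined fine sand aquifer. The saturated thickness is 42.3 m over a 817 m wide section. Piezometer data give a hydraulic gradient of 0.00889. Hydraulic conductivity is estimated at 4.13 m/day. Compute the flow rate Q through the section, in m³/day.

Cross-sectional area A = 817 × 42.3 = 34559 m².
Hydraulic gradient i = 0.00889.
Darcy's law: Q = K · A · i = 4.130 × 34559 × 0.008890 = 1269 m³/day.

1270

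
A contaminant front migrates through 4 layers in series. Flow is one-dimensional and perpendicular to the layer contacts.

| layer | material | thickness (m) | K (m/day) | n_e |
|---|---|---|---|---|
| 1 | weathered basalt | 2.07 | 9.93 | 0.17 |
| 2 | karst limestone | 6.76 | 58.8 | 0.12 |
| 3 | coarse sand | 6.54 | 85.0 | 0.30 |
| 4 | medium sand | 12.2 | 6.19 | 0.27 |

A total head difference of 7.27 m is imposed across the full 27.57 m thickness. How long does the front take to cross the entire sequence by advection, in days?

With flow normal to the layers, continuity requires the same specific discharge q through every layer.
Σ(b_i/K_i) = 2.07/9.93 + 6.76/58.8 + 6.54/85.0 + 12.2/6.19 = 2.371 d.
q = Δh / Σ(b_i/K_i) = 7.27 / 2.371 = 3.066 m/day.
In each layer the seepage velocity is v_i = q/n_i, so the layer transit time is t_i = b_i·n_i / q:
  layer 1 (weathered basalt): t_1 = 2.07 × 0.17 / 3.066 = 0.1148 d
  layer 2 (karst limestone): t_2 = 6.76 × 0.12 / 3.066 = 0.2646 d
  layer 3 (coarse sand): t_3 = 6.54 × 0.30 / 3.066 = 0.6400 d
  layer 4 (medium sand): t_4 = 12.2 × 0.27 / 3.066 = 1.074 d
Total t = Σ t_i = 2.094 days.

2.09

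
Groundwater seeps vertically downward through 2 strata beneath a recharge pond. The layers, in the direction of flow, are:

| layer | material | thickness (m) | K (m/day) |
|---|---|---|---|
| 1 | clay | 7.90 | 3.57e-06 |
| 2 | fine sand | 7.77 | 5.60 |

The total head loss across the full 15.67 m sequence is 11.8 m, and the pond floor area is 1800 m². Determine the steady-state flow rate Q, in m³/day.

Flow is perpendicular to layering, so the layers act in series and the equivalent K is the thickness-weighted harmonic mean.
Total thickness L = 7.90 + 7.77 = 15.67 m.
Σ(b_i/K_i) = 7.90/3.57e-06 + 7.77/5.60 = 2.213e+06 d.
K_eq = L / Σ(b_i/K_i) = 15.67 / 2.213e+06 = 7.081e-06 m/day.
Q = K_eq · A · (Δh/L) = 7.081e-06 × 1800 × (11.8/15.67) = 0.009598 m³/day.

0.00960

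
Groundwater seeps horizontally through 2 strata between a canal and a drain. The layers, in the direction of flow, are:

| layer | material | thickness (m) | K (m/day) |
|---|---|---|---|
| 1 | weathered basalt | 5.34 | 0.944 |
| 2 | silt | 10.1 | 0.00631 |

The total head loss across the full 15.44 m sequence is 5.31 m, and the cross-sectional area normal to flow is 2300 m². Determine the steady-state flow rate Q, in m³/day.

7.60

Flow is perpendicular to layering, so the layers act in series and the equivalent K is the thickness-weighted harmonic mean.
Total thickness L = 5.34 + 10.1 = 15.44 m.
Σ(b_i/K_i) = 5.34/0.944 + 10.1/0.00631 = 1606 d.
K_eq = L / Σ(b_i/K_i) = 15.44 / 1606 = 0.009612 m/day.
Q = K_eq · A · (Δh/L) = 0.009612 × 2300 × (5.31/15.44) = 7.603 m³/day.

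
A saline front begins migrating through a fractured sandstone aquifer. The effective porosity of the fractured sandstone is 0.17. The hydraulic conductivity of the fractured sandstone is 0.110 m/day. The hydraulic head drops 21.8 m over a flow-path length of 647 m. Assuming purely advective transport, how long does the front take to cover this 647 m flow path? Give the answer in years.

Hydraulic gradient i = Δh / L = 21.8 / 647 = 0.03369.
Darcy flux q = K · i = 0.1100 × 0.03369 = 0.003706 m/day.
Seepage velocity v = q / n_e = 0.003706 / 0.17 = 0.02180 m/day.
Travel time t = L / v = 647 / 0.02180 = 29676 days = 81.25 years.

81.2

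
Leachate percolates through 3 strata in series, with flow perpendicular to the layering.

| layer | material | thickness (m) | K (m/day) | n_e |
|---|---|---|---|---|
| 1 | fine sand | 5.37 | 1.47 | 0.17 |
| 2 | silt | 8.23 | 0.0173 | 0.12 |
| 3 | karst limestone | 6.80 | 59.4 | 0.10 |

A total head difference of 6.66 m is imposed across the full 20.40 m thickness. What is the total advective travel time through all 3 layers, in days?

186

With flow normal to the layers, continuity requires the same specific discharge q through every layer.
Σ(b_i/K_i) = 5.37/1.47 + 8.23/0.0173 + 6.80/59.4 = 479.5 d.
q = Δh / Σ(b_i/K_i) = 6.66 / 479.5 = 0.01389 m/day.
In each layer the seepage velocity is v_i = q/n_i, so the layer transit time is t_i = b_i·n_i / q:
  layer 1 (fine sand): t_1 = 5.37 × 0.17 / 0.01389 = 65.72 d
  layer 2 (silt): t_2 = 8.23 × 0.12 / 0.01389 = 71.10 d
  layer 3 (karst limestone): t_3 = 6.80 × 0.10 / 0.01389 = 48.96 d
Total t = Σ t_i = 185.8 days.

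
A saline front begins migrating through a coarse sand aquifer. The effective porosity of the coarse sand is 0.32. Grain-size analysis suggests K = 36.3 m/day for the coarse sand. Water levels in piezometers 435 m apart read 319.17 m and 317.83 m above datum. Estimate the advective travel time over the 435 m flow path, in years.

Hydraulic gradient i = (319.17 − 317.83) / 435 = 1.34 / 435 = 0.003080.
Darcy flux q = K · i = 36.30 × 0.003080 = 0.1118 m/day.
Seepage velocity v = q / n_e = 0.1118 / 0.32 = 0.3494 m/day.
Travel time t = L / v = 435 / 0.3494 = 1245 days = 3.408 years.

3.41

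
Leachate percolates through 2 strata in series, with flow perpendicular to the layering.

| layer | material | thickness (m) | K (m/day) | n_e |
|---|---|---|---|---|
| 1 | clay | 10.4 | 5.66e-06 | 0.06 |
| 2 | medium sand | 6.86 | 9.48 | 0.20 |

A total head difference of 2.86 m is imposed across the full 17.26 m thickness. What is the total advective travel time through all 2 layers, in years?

3510

With flow normal to the layers, continuity requires the same specific discharge q through every layer.
Σ(b_i/K_i) = 10.4/5.66e-06 + 6.86/9.48 = 1.837e+06 d.
q = Δh / Σ(b_i/K_i) = 2.86 / 1.837e+06 = 1.556e-06 m/day.
In each layer the seepage velocity is v_i = q/n_i, so the layer transit time is t_i = b_i·n_i / q:
  layer 1 (clay): t_1 = 10.4 × 0.06 / 1.556e-06 = 4.009e+05 d
  layer 2 (medium sand): t_2 = 6.86 × 0.20 / 1.556e-06 = 8.815e+05 d
Total t = Σ t_i = 1.282e+06 days = 3511 years.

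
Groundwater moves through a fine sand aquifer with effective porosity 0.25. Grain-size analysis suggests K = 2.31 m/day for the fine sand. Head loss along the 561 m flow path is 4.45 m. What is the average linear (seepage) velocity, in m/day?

Hydraulic gradient i = Δh / L = 4.45 / 561 = 0.007932.
Darcy flux q = K · i = 2.310 × 0.007932 = 0.01832 m/day.
Seepage velocity v = q / n_e = 0.01832 / 0.25 = 0.07329 m/day.

0.0733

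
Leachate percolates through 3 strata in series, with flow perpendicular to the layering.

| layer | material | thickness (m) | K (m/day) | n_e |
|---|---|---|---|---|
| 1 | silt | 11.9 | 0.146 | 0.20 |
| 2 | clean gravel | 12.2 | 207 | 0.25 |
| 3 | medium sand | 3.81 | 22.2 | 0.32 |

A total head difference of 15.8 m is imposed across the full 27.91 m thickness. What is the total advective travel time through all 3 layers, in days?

34.4

With flow normal to the layers, continuity requires the same specific discharge q through every layer.
Σ(b_i/K_i) = 11.9/0.146 + 12.2/207 + 3.81/22.2 = 81.74 d.
q = Δh / Σ(b_i/K_i) = 15.8 / 81.74 = 0.1933 m/day.
In each layer the seepage velocity is v_i = q/n_i, so the layer transit time is t_i = b_i·n_i / q:
  layer 1 (silt): t_1 = 11.9 × 0.20 / 0.1933 = 12.31 d
  layer 2 (clean gravel): t_2 = 12.2 × 0.25 / 0.1933 = 15.78 d
  layer 3 (medium sand): t_3 = 3.81 × 0.32 / 0.1933 = 6.307 d
Total t = Σ t_i = 34.40 days.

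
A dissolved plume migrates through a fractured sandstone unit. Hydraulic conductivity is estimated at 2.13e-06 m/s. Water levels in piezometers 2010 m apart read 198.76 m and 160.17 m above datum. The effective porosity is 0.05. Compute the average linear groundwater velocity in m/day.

0.0707

Convert K: 2.13e-06 m/s × 86400 = 0.1840 m/day.
Hydraulic gradient i = (198.76 − 160.17) / 2010 = 38.59 / 2010 = 0.01920.
Darcy flux q = K · i = 0.1840 × 0.01920 = 0.003533 m/day.
Seepage velocity v = q / n_e = 0.003533 / 0.05 = 0.07066 m/day.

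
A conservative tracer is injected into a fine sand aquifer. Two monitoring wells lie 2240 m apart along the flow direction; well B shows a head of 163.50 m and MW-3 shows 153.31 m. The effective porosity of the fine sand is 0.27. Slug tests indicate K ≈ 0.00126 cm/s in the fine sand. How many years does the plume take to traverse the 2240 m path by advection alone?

Convert K: 0.00126 cm/s × 864 = 1.089 m/day.
Hydraulic gradient i = (163.50 − 153.31) / 2240 = 10.19 / 2240 = 0.004549.
Darcy flux q = K · i = 1.089 × 0.004549 = 0.004952 m/day.
Seepage velocity v = q / n_e = 0.004952 / 0.27 = 0.01834 m/day.
Travel time t = L / v = 2240 / 0.01834 = 1.221e+05 days = 334.4 years.

334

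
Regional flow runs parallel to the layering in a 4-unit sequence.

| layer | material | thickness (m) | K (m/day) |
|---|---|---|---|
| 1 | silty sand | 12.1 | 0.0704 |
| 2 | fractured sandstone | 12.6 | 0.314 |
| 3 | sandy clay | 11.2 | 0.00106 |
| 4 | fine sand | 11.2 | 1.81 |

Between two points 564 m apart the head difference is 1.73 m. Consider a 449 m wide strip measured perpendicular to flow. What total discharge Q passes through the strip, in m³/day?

34.6

Flow is parallel to layering, so each bed carries its own Darcy discharge and the transmissivities add.
Σ(K_i·b_i) = 0.0704×12.1 + 0.314×12.6 + 0.00106×11.2 + 1.81×11.2 = 25.09 m²/day.
Hydraulic gradient i = Δh / L = 1.73 / 564 = 0.003067.
Q = Σ(K_i·b_i) · W · i = 25.09 × 449 × 0.003067 = 34.56 m³/day.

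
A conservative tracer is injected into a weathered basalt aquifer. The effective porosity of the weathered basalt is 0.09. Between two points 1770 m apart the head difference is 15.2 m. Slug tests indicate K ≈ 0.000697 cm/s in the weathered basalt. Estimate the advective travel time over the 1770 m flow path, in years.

84.3

Convert K: 0.000697 cm/s × 864 = 0.6022 m/day.
Hydraulic gradient i = Δh / L = 15.2 / 1770 = 0.008588.
Darcy flux q = K · i = 0.6022 × 0.008588 = 0.005172 m/day.
Seepage velocity v = q / n_e = 0.005172 / 0.09 = 0.05746 m/day.
Travel time t = L / v = 1770 / 0.05746 = 30803 days = 84.34 years.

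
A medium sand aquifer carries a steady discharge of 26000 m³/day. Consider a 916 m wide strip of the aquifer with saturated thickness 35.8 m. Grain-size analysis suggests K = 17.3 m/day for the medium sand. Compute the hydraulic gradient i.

Cross-sectional area A = 916 × 35.8 = 32793 m².
From Q = K·A·i, i = Q / (K·A) = 26000 / (17.30 × 32793) = 0.04583.

0.0458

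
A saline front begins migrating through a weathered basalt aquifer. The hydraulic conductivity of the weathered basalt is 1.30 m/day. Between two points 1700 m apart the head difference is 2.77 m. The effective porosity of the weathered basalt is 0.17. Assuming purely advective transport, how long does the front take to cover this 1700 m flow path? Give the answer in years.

374

Hydraulic gradient i = Δh / L = 2.77 / 1700 = 0.001629.
Darcy flux q = K · i = 1.300 × 0.001629 = 0.002118 m/day.
Seepage velocity v = q / n_e = 0.002118 / 0.17 = 0.01246 m/day.
Travel time t = L / v = 1700 / 0.01246 = 1.364e+05 days = 373.5 years.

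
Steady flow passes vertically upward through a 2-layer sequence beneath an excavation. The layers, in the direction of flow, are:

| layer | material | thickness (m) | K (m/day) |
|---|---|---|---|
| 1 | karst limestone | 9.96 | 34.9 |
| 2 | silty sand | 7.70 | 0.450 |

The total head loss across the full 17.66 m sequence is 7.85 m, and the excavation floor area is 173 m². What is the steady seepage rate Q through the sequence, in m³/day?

78.1

Flow is perpendicular to layering, so the layers act in series and the equivalent K is the thickness-weighted harmonic mean.
Total thickness L = 9.96 + 7.70 = 17.66 m.
Σ(b_i/K_i) = 9.96/34.9 + 7.70/0.450 = 17.40 d.
K_eq = L / Σ(b_i/K_i) = 17.66 / 17.40 = 1.015 m/day.
Q = K_eq · A · (Δh/L) = 1.015 × 173 × (7.85/17.66) = 78.06 m³/day.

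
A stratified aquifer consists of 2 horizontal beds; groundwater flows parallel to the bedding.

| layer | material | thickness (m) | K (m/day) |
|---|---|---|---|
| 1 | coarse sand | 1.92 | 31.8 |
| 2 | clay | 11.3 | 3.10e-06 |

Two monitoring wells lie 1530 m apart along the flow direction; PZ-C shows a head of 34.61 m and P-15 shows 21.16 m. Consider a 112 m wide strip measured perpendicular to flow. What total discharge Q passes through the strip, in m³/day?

60.1

Flow is parallel to layering, so each bed carries its own Darcy discharge and the transmissivities add.
Σ(K_i·b_i) = 31.8×1.92 + 3.10e-06×11.3 = 61.06 m²/day.
Hydraulic gradient i = (34.61 − 21.16) / 1530 = 13.45 / 1530 = 0.008791.
Q = Σ(K_i·b_i) · W · i = 61.06 × 112 × 0.008791 = 60.11 m³/day.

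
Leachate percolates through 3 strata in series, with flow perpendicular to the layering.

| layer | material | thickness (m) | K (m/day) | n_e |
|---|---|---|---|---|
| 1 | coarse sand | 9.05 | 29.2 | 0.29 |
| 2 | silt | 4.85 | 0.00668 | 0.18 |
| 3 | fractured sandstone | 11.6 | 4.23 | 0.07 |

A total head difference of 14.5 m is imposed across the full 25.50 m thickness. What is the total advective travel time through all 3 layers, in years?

With flow normal to the layers, continuity requires the same specific discharge q through every layer.
Σ(b_i/K_i) = 9.05/29.2 + 4.85/0.00668 + 11.6/4.23 = 729.1 d.
q = Δh / Σ(b_i/K_i) = 14.5 / 729.1 = 0.01989 m/day.
In each layer the seepage velocity is v_i = q/n_i, so the layer transit time is t_i = b_i·n_i / q:
  layer 1 (coarse sand): t_1 = 9.05 × 0.29 / 0.01989 = 132.0 d
  layer 2 (silt): t_2 = 4.85 × 0.18 / 0.01989 = 43.90 d
  layer 3 (fractured sandstone): t_3 = 11.6 × 0.07 / 0.01989 = 40.83 d
Total t = Σ t_i = 216.7 days = 0.5933 years.

0.593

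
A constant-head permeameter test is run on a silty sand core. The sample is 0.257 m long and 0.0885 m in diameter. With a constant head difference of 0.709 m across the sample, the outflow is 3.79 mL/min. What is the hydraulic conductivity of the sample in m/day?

0.322

Cross-sectional area A = π·(d/2)² = π × (0.0885/2)² = 0.006151 m².
Convert discharge: 3.79 mL/min = 6.317e-08 m³/s.
Darcy's law rearranged: K = Q·L / (A·Δh) = 6.317e-08 × 0.257 / (0.006151 × 0.709) = 3.722e-06 m/s = 0.3216 m/day.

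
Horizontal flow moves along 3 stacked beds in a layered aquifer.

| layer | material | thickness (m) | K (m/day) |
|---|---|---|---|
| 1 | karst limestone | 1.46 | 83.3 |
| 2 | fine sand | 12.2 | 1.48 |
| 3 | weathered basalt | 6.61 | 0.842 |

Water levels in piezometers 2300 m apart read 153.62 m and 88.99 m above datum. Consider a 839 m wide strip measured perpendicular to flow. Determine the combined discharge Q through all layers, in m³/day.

Flow is parallel to layering, so each bed carries its own Darcy discharge and the transmissivities add.
Σ(K_i·b_i) = 83.3×1.46 + 1.48×12.2 + 0.842×6.61 = 145.2 m²/day.
Hydraulic gradient i = (153.62 − 88.99) / 2300 = 64.63 / 2300 = 0.02810.
Q = Σ(K_i·b_i) · W · i = 145.2 × 839 × 0.02810 = 3424 m³/day.

3420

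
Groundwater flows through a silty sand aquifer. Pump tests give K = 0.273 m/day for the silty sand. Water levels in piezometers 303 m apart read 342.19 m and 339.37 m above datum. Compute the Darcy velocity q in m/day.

0.00254

Hydraulic gradient i = (342.19 − 339.37) / 303 = 2.82 / 303 = 0.009307.
Specific discharge q = K · i = 0.2730 × 0.009307 = 0.002541 m/day.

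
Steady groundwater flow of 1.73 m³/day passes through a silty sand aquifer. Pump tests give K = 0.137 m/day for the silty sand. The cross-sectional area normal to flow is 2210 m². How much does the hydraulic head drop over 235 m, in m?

1.34

From Q = K·A·i, i = Q / (K·A) = 1.73 / (0.1370 × 2210) = 0.005714.
Head loss Δh = i · L = 0.005714 × 235 = 1.343 m.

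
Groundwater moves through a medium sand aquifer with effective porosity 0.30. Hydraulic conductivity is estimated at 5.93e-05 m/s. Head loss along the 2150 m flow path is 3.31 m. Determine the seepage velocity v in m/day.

0.0263

Convert K: 5.93e-05 m/s × 86400 = 5.124 m/day.
Hydraulic gradient i = Δh / L = 3.31 / 2150 = 0.001540.
Darcy flux q = K · i = 5.124 × 0.001540 = 0.007888 m/day.
Seepage velocity v = q / n_e = 0.007888 / 0.30 = 0.02629 m/day.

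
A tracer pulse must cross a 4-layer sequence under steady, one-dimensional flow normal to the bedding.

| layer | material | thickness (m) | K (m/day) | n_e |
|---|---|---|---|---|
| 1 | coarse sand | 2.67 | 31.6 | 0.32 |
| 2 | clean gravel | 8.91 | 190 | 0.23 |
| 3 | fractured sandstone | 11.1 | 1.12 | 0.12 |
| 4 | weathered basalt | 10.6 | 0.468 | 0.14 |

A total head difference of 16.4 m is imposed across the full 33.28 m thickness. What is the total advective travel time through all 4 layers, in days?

11.4

With flow normal to the layers, continuity requires the same specific discharge q through every layer.
Σ(b_i/K_i) = 2.67/31.6 + 8.91/190 + 11.1/1.12 + 10.6/0.468 = 32.69 d.
q = Δh / Σ(b_i/K_i) = 16.4 / 32.69 = 0.5017 m/day.
In each layer the seepage velocity is v_i = q/n_i, so the layer transit time is t_i = b_i·n_i / q:
  layer 1 (coarse sand): t_1 = 2.67 × 0.32 / 0.5017 = 1.703 d
  layer 2 (clean gravel): t_2 = 8.91 × 0.23 / 0.5017 = 4.085 d
  layer 3 (fractured sandstone): t_3 = 11.1 × 0.12 / 0.5017 = 2.655 d
  layer 4 (weathered basalt): t_4 = 10.6 × 0.14 / 0.5017 = 2.958 d
Total t = Σ t_i = 11.40 days.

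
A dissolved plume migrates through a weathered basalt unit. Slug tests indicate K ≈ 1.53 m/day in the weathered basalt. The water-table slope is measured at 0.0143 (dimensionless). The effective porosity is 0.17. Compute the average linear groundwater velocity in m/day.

Hydraulic gradient i = 0.0143.
Darcy flux q = K · i = 1.530 × 0.01430 = 0.02188 m/day.
Seepage velocity v = q / n_e = 0.02188 / 0.17 = 0.1287 m/day.

0.129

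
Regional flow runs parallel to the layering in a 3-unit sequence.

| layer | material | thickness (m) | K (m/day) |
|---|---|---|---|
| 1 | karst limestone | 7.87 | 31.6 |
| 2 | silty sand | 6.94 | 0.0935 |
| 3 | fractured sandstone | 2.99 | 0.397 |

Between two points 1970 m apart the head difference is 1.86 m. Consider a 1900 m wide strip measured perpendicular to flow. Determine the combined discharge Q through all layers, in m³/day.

Flow is parallel to layering, so each bed carries its own Darcy discharge and the transmissivities add.
Σ(K_i·b_i) = 31.6×7.87 + 0.0935×6.94 + 0.397×2.99 = 250.5 m²/day.
Hydraulic gradient i = Δh / L = 1.86 / 1970 = 0.0009442.
Q = Σ(K_i·b_i) · W · i = 250.5 × 1900 × 0.0009442 = 449.4 m³/day.

449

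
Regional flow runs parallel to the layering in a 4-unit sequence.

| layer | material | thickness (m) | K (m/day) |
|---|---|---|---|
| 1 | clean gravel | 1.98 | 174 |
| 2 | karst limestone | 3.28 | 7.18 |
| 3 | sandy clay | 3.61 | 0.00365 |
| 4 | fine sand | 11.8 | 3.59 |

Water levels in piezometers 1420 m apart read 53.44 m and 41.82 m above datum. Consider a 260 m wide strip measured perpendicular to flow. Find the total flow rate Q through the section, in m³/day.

Flow is parallel to layering, so each bed carries its own Darcy discharge and the transmissivities add.
Σ(K_i·b_i) = 174×1.98 + 7.18×3.28 + 0.00365×3.61 + 3.59×11.8 = 410.4 m²/day.
Hydraulic gradient i = (53.44 − 41.82) / 1420 = 11.62 / 1420 = 0.008183.
Q = Σ(K_i·b_i) · W · i = 410.4 × 260 × 0.008183 = 873.3 m³/day.

873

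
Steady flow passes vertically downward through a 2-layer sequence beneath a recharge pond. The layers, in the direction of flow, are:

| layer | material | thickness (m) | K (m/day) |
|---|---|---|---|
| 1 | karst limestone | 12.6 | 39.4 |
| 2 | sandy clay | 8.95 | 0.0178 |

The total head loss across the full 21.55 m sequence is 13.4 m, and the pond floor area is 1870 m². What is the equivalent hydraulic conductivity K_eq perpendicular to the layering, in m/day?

Flow is perpendicular to layering, so the layers act in series and the equivalent K is the thickness-weighted harmonic mean.
Total thickness L = 12.6 + 8.95 = 21.55 m.
Σ(b_i/K_i) = 12.6/39.4 + 8.95/0.0178 = 503.1 d.
K_eq = L / Σ(b_i/K_i) = 21.55 / 503.1 = 0.04283 m/day.

0.0428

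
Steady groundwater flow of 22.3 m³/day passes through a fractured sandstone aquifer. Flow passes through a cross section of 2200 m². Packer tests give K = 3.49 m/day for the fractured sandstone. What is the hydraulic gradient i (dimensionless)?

0.00290

From Q = K·A·i, i = Q / (K·A) = 22.3 / (3.490 × 2200) = 0.002904.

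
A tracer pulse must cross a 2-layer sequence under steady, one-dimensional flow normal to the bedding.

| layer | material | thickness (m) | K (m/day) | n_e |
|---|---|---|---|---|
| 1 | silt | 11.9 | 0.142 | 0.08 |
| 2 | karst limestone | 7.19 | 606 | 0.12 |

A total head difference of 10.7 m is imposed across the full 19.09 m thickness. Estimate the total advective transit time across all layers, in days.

With flow normal to the layers, continuity requires the same specific discharge q through every layer.
Σ(b_i/K_i) = 11.9/0.142 + 7.19/606 = 83.81 d.
q = Δh / Σ(b_i/K_i) = 10.7 / 83.81 = 0.1277 m/day.
In each layer the seepage velocity is v_i = q/n_i, so the layer transit time is t_i = b_i·n_i / q:
  layer 1 (silt): t_1 = 11.9 × 0.08 / 0.1277 = 7.457 d
  layer 2 (karst limestone): t_2 = 7.19 × 0.12 / 0.1277 = 6.758 d
Total t = Σ t_i = 14.22 days.

14.2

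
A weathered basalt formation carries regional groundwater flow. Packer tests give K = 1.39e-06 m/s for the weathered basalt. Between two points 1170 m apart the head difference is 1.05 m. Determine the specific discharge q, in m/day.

Convert K: 1.39e-06 m/s × 86400 = 0.1201 m/day.
Hydraulic gradient i = Δh / L = 1.05 / 1170 = 0.0008974.
Specific discharge q = K · i = 0.1201 × 0.0008974 = 0.0001078 m/day.

0.000108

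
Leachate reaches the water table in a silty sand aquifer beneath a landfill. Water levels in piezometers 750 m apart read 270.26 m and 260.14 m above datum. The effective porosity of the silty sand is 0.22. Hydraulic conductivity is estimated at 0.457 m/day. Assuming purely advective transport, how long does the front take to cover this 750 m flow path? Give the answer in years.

Hydraulic gradient i = (270.26 − 260.14) / 750 = 10.12 / 750 = 0.01349.
Darcy flux q = K · i = 0.4570 × 0.01349 = 0.006166 m/day.
Seepage velocity v = q / n_e = 0.006166 / 0.22 = 0.02803 m/day.
Travel time t = L / v = 750 / 0.02803 = 26758 days = 73.26 years.

73.3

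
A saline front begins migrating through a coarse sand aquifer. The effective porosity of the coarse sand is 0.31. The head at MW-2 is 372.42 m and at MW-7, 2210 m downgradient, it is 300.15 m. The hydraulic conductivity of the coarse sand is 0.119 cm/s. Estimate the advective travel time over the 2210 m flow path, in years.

Convert K: 0.119 cm/s × 864 = 102.8 m/day.
Hydraulic gradient i = (372.42 − 300.15) / 2210 = 72.27 / 2210 = 0.03270.
Darcy flux q = K · i = 102.8 × 0.03270 = 3.362 m/day.
Seepage velocity v = q / n_e = 3.362 / 0.31 = 10.85 m/day.
Travel time t = L / v = 2210 / 10.85 = 203.8 days = 0.5579 years.

0.558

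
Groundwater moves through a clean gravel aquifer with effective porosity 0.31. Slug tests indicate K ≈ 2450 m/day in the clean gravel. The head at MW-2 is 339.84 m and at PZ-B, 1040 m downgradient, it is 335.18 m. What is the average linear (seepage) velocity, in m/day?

35.4

Hydraulic gradient i = (339.84 − 335.18) / 1040 = 4.66 / 1040 = 0.004481.
Darcy flux q = K · i = 2450 × 0.004481 = 10.98 m/day.
Seepage velocity v = q / n_e = 10.98 / 0.31 = 35.41 m/day.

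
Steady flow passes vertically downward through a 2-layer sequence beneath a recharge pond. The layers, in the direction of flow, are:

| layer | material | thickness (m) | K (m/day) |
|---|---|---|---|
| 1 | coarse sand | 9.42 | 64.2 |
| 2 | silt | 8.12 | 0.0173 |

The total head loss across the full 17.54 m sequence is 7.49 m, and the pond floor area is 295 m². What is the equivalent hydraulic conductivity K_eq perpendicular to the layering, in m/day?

Flow is perpendicular to layering, so the layers act in series and the equivalent K is the thickness-weighted harmonic mean.
Total thickness L = 9.42 + 8.12 = 17.54 m.
Σ(b_i/K_i) = 9.42/64.2 + 8.12/0.0173 = 469.5 d.
K_eq = L / Σ(b_i/K_i) = 17.54 / 469.5 = 0.03736 m/day.

0.0374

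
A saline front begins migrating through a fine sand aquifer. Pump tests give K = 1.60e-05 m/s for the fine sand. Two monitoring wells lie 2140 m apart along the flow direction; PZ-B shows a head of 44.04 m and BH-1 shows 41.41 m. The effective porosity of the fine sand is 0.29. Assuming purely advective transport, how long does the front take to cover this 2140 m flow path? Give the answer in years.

Convert K: 1.60e-05 m/s × 86400 = 1.382 m/day.
Hydraulic gradient i = (44.04 − 41.41) / 2140 = 2.63 / 2140 = 0.001229.
Darcy flux q = K · i = 1.382 × 0.001229 = 0.001699 m/day.
Seepage velocity v = q / n_e = 0.001699 / 0.29 = 0.005858 m/day.
Travel time t = L / v = 2140 / 0.005858 = 3.653e+05 days = 1000 years.

1000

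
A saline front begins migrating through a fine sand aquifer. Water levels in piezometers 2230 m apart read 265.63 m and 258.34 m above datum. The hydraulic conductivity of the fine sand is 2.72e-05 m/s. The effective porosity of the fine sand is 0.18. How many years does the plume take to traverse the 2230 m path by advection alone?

Convert K: 2.72e-05 m/s × 86400 = 2.350 m/day.
Hydraulic gradient i = (265.63 − 258.34) / 2230 = 7.29 / 2230 = 0.003269.
Darcy flux q = K · i = 2.350 × 0.003269 = 0.007683 m/day.
Seepage velocity v = q / n_e = 0.007683 / 0.18 = 0.04268 m/day.
Travel time t = L / v = 2230 / 0.04268 = 52248 days = 143.0 years.

143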